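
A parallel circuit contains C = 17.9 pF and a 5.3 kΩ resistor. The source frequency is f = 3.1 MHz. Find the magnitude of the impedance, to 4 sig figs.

2522 Ω

ω = 2πf = 1.948e+07 rad/s
X_C = 1/(ωC) = 2868 Ω
Parallel: admittances add. Y = 1/R + jωC
Y = (0.0001887 + j0.0003487) S
|Y| = 0.0003964 S → |Z| = 1/|Y| = 2522 Ω, ∠Z = −∠Y = -61.58°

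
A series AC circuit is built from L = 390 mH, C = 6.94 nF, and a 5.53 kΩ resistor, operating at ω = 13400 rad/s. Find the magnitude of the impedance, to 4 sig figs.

X_L = ωL = 5226 Ω
X_C = 1/(ωC) = 10750 Ω
Net reactance X = X_L − X_C = -5527 Ω
Z = 5530 − j5527 Ω
|Z| = √(5530² + 5527²) = 7819 Ω

7819 Ω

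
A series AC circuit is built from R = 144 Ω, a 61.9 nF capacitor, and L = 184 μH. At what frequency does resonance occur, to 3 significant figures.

ω₀ = 1/√(LC) = 1/√(0.000184 × 6.19e-08) = 296300 rad/s
f₀ = ω₀/(2π) = 47.2 kHz

47.2 kHz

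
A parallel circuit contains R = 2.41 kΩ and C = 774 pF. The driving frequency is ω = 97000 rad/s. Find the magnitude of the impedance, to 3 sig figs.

X_C = 1/(ωC) = 13300 Ω
Parallel: admittances add. Y = 1/R + jωC
Y = (0.000415 + j7.51e-05) S
|Y| = 0.000422 S → |Z| = 1/|Y| = 2370 Ω, ∠Z = −∠Y = -10.3°

2370 Ω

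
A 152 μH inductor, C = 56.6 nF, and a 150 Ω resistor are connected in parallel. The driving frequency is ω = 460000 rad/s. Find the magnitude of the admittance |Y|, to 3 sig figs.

X_L = ωL = 69.9 Ω
X_C = 1/(ωC) = 38.4 Ω
Parallel: admittances add. Y = 1/R + 1/(jωL) + jωC
Y = (0.00667 + j0.0117) S
|Y| = 0.0135 S → |Z| = 1/|Y| = 74.1 Ω, ∠Z = −∠Y = -60.4°

13.5 mS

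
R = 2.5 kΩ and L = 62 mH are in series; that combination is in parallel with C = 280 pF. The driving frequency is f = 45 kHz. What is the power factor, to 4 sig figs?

ω = 2πf = 282700 rad/s
X_L = ωL = 17530 Ω
X_C = 1/(ωC) = 12630 Ω
Branch 1 (R+jX_L): Z₁ = 2500 + j17530 Ω, |Z₁| = 17710 Ω
Branch 2 (−jX_C): Z₂ = −j12630 Ω
Parallel: Z = Z₁Z₂/(Z₁+Z₂), |Z| = 40670 Ω, ∠Z = -71.08°
cos φ = cos(-71.08°) = 0.3243

0.3243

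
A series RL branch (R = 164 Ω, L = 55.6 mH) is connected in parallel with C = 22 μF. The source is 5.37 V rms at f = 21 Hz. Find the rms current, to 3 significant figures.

ω = 2πf = 131.9 rad/s
X_L = ωL = 7.34 Ω
X_C = 1/(ωC) = 344 Ω
Branch 1 (R+jX_L): Z₁ = 164 + j7.34 Ω, |Z₁| = 164 Ω
Branch 2 (−jX_C): Z₂ = −j344 Ω
Parallel: Z = Z₁Z₂/(Z₁+Z₂), |Z| = 151 Ω, ∠Z = -23.4°
I = V/|Z| = 5.37/151 = 35.6 mA

35.6 mA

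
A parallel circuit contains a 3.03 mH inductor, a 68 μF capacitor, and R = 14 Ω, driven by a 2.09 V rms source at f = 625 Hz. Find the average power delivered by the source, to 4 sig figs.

312.0 mW

ω = 2πf = 3927 rad/s
X_L = ωL = 11.90 Ω
X_C = 1/(ωC) = 3.745 Ω
Parallel: admittances add. Y = 1/R + 1/(jωL) + jωC
Y = (0.07143 + j0.1830) S
|Y| = 0.1964 S → |Z| = 1/|Y| = 5.091 Ω, ∠Z = −∠Y = -68.68°
I = V/|Z| = 410.6 mA
P = VI cos φ = 2.09 × 0.4106 × cos(-68.68°) = 312.0 mW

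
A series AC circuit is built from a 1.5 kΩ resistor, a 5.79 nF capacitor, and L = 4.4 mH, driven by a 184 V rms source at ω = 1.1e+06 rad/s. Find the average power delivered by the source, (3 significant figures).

X_L = ωL = 4840 Ω
X_C = 1/(ωC) = 157 Ω
Net reactance X = X_L − X_C = 4680 Ω
Z = 1500 + j4680 Ω
|Z| = √(1500² + 4680²) = 4920 Ω
∠Z = arctan(4680/1500) = 72.2°
I = V/|Z| = 37.4 mA
P = VI cos φ = 184 × 0.0374 × cos(72.2°) = 2.10 W

2.10 W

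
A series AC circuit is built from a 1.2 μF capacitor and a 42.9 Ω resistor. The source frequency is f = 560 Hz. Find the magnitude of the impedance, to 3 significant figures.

241 Ω

ω = 2πf = 3519 rad/s
X_C = 1/(ωC) = 237 Ω
Z = 42.9 − j237 Ω
|Z| = √(42.9² + 237²) = 241 Ω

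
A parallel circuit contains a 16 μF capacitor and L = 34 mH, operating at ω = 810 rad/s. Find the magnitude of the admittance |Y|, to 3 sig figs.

X_L = ωL = 27.5 Ω
X_C = 1/(ωC) = 77.2 Ω
Parallel: admittances add. Y = 1/(jωL) + jωC
Y = (0 − j0.0234) S
|Y| = 0.0234 S → |Z| = 1/|Y| = 42.8 Ω, ∠Z = −∠Y = 90.0°

23.4 mS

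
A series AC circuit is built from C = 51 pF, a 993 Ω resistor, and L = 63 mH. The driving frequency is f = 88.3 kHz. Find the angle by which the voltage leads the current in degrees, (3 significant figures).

-21.4°

ω = 2πf = 554800 rad/s
X_L = ωL = 35000 Ω
X_C = 1/(ωC) = 35300 Ω
Net reactance X = X_L − X_C = -389 Ω
Z = 993 − j389 Ω
|Z| = √(993² + 389²) = 1070 Ω
∠Z = arctan(-389/993) = -21.4°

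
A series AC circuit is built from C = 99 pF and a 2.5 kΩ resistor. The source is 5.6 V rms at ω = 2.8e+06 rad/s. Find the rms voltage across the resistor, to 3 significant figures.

3.19 V

X_C = 1/(ωC) = 3610 Ω
Z = 2500 − j3610 Ω
|Z| = √(2500² + 3610²) = 4390 Ω
I = V/|Z| = 1.28 mA
V_R = I·|Z_R| = 0.00128 × 2500 = 3.19 V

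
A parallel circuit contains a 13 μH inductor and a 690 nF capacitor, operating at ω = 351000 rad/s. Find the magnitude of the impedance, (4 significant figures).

X_L = ωL = 4.563 Ω
X_C = 1/(ωC) = 4.129 Ω
Parallel: admittances add. Y = 1/(jωL) + jωC
Y = (0 + j0.02304) S
|Y| = 0.02304 S → |Z| = 1/|Y| = 43.41 Ω, ∠Z = −∠Y = -90.00°

43.41 Ω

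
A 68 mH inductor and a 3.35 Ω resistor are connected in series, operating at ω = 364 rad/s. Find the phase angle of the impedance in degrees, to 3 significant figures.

X_L = ωL = 24.8 Ω
Z = 3.35 + j24.8 Ω
|Z| = √(3.35² + 24.8²) = 25.0 Ω
∠Z = arctan(24.8/3.35) = 82.3°

82.3°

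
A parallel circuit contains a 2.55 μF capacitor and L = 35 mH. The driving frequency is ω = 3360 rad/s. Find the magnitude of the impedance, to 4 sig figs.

15480 Ω

X_L = ωL = 117.6 Ω
X_C = 1/(ωC) = 116.7 Ω
Parallel: admittances add. Y = 1/(jωL) + jωC
Y = (0 + j6.46e-05) S
|Y| = 6.46e-05 S → |Z| = 1/|Y| = 15480 Ω, ∠Z = −∠Y = -90.00°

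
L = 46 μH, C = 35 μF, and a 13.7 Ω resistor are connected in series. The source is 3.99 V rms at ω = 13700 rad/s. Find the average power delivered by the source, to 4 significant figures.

1.149 W

X_L = ωL = 0.6302 Ω
X_C = 1/(ωC) = 2.086 Ω
Net reactance X = X_L − X_C = -1.455 Ω
Z = 13.70 − j1.455 Ω
|Z| = √(13.70² + 1.455²) = 13.78 Ω
∠Z = arctan(-1.455/13.70) = -6.064°
I = V/|Z| = 289.6 mA
P = VI cos φ = 3.99 × 0.2896 × cos(-6.064°) = 1.149 W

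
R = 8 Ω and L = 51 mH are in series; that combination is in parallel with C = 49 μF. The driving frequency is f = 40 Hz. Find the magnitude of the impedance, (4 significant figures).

ω = 2πf = 251.3 rad/s
X_L = ωL = 12.82 Ω
X_C = 1/(ωC) = 81.20 Ω
Branch 1 (R+jX_L): Z₁ = 8.000 + j12.82 Ω, |Z₁| = 15.11 Ω
Branch 2 (−jX_C): Z₂ = −j81.20 Ω
Parallel: Z = Z₁Z₂/(Z₁+Z₂), |Z| = 17.82 Ω, ∠Z = 51.36°

17.82 Ω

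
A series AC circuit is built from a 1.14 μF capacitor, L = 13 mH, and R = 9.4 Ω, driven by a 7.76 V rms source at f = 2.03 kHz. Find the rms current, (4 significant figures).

ω = 2πf = 12750 rad/s
X_L = ωL = 165.8 Ω
X_C = 1/(ωC) = 68.77 Ω
Net reactance X = X_L − X_C = 97.04 Ω
Z = 9.400 + j97.04 Ω
|Z| = √(9.400² + 97.04²) = 97.49 Ω
I = V/|Z| = 7.76/97.49 = 79.59 mA

79.59 mA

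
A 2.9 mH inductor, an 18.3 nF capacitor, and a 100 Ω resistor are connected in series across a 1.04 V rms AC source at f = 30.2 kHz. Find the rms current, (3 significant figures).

ω = 2πf = 189800 rad/s
X_L = ωL = 550 Ω
X_C = 1/(ωC) = 288 Ω
Net reactance X = X_L − X_C = 262 Ω
Z = 100 + j262 Ω
|Z| = √(100² + 262²) = 281 Ω
I = V/|Z| = 1.04/281 = 3.70 mA

3.70 mA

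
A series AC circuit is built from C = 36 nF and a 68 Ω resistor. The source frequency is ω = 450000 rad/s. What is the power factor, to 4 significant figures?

0.7404

X_C = 1/(ωC) = 61.73 Ω
Z = 68.00 − j61.73 Ω
|Z| = √(68.00² + 61.73²) = 91.84 Ω
∠Z = arctan(-61.73/68.00) = -42.23°
cos φ = cos(-42.23°) = 0.7404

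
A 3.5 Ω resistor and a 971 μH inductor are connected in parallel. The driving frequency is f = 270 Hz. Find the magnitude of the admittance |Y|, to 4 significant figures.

ω = 2πf = 1696 rad/s
X_L = ωL = 1.647 Ω
Parallel: admittances add. Y = 1/R + 1/(jωL)
Y = (0.2857 − j0.6071) S
|Y| = 0.6709 S → |Z| = 1/|Y| = 1.490 Ω, ∠Z = −∠Y = 64.80°

670.9 mS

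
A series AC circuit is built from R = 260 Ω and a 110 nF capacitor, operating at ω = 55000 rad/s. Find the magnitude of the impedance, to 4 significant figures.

X_C = 1/(ωC) = 165.3 Ω
Z = 260.0 − j165.3 Ω
|Z| = √(260.0² + 165.3²) = 308.1 Ω

308.1 Ω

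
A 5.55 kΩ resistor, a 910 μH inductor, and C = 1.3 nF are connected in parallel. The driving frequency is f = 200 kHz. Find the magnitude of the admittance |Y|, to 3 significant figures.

780 μS

ω = 2πf = 1.257e+06 rad/s
X_L = ωL = 1140 Ω
X_C = 1/(ωC) = 612 Ω
Parallel: admittances add. Y = 1/R + 1/(jωL) + jωC
Y = (0.000180 + j0.000759) S
|Y| = 0.000780 S → |Z| = 1/|Y| = 1280 Ω, ∠Z = −∠Y = -76.6°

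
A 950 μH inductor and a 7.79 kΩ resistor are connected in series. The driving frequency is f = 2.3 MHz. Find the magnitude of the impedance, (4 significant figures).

ω = 2πf = 1.445e+07 rad/s
X_L = ωL = 13730 Ω
Z = 7790 + j13730 Ω
|Z| = √(7790² + 13730²) = 15780 Ω

15780 Ω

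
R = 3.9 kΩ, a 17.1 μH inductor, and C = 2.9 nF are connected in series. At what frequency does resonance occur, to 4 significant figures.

714.7 kHz

ω₀ = 1/√(LC) = 1/√(1.71e-05 × 2.9e-09) = 4.491e+06 rad/s
f₀ = ω₀/(2π) = 714.7 kHz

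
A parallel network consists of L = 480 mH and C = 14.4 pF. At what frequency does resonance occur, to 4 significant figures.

60.54 kHz

ω₀ = 1/√(LC) = 1/√(0.48 × 1.44e-11) = 380400 rad/s
f₀ = ω₀/(2π) = 60.54 kHz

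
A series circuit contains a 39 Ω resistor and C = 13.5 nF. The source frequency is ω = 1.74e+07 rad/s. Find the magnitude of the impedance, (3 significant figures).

39.2 Ω

X_C = 1/(ωC) = 4.26 Ω
Z = 39.0 − j4.26 Ω
|Z| = √(39.0² + 4.26²) = 39.2 Ω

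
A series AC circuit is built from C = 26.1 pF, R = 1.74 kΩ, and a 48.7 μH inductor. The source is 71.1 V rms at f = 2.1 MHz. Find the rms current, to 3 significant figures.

24.9 mA

ω = 2πf = 1.319e+07 rad/s
X_L = ωL = 643 Ω
X_C = 1/(ωC) = 2900 Ω
Net reactance X = X_L − X_C = -2260 Ω
Z = 1740 − j2260 Ω
|Z| = √(1740² + 2260²) = 2850 Ω
I = V/|Z| = 71.1/2850 = 24.9 mA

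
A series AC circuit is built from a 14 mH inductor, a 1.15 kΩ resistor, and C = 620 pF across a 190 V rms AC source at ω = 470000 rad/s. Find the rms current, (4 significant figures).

X_L = ωL = 6580 Ω
X_C = 1/(ωC) = 3432 Ω
Net reactance X = X_L − X_C = 3148 Ω
Z = 1150 + j3148 Ω
|Z| = √(1150² + 3148²) = 3352 Ω
I = V/|Z| = 190/3352 = 56.69 mA

56.69 mA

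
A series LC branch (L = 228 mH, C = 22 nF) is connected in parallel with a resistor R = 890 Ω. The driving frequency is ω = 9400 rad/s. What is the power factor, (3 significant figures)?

0.949

X_L = ωL = 2140 Ω
X_C = 1/(ωC) = 4840 Ω
Branch 1: Z₁ = R = 890 Ω
Branch 2 (series LC): Z₂ = j(X_L − X_C) = −j2690 Ω
Parallel: Z = Z₁Z₂/(Z₁+Z₂), |Z| = 845 Ω, ∠Z = -18.3°
cos φ = cos(-18.3°) = 0.949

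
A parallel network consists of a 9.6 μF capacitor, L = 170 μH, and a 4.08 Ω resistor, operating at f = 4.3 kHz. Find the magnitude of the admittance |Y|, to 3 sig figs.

ω = 2πf = 27020 rad/s
X_L = ωL = 4.59 Ω
X_C = 1/(ωC) = 3.86 Ω
Parallel: admittances add. Y = 1/R + 1/(jωL) + jωC
Y = (0.245 + j0.0416) S
|Y| = 0.249 S → |Z| = 1/|Y| = 4.02 Ω, ∠Z = −∠Y = -9.64°

249 mS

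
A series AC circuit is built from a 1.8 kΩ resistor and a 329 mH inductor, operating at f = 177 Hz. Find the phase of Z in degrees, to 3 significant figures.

ω = 2πf = 1112 rad/s
X_L = ωL = 366 Ω
Z = 1800 + j366 Ω
|Z| = √(1800² + 366²) = 1840 Ω
∠Z = arctan(366/1800) = 11.5°

11.5°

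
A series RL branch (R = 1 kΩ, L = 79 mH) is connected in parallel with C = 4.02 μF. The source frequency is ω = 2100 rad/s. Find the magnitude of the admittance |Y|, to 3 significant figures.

8.34 mS

X_L = ωL = 166 Ω
X_C = 1/(ωC) = 118 Ω
Branch 1 (R+jX_L): Z₁ = 1000 + j166 Ω, |Z₁| = 1010 Ω
Branch 2 (−jX_C): Z₂ = −j118 Ω
Parallel: Z = Z₁Z₂/(Z₁+Z₂), |Z| = 120 Ω, ∠Z = -83.3°
|Y| = 1/|Z| = 8.34 mS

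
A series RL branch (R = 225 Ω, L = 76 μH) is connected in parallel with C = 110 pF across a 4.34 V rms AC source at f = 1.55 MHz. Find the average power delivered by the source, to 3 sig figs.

7.08 mW

ω = 2πf = 9.739e+06 rad/s
X_L = ωL = 740 Ω
X_C = 1/(ωC) = 933 Ω
Branch 1 (R+jX_L): Z₁ = 225 + j740 Ω, |Z₁| = 774 Ω
Branch 2 (−jX_C): Z₂ = −j933 Ω
Parallel: Z = Z₁Z₂/(Z₁+Z₂), |Z| = 2430 Ω, ∠Z = 23.8°
I = V/|Z| = 1.78 mA
P = VI cos φ = 4.34 × 0.00178 × cos(23.8°) = 7.08 mW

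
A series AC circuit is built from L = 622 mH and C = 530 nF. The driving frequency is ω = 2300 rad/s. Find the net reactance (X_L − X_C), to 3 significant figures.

610 Ω

X_L = ωL = 1430 Ω
X_C = 1/(ωC) = 820 Ω
X = 1430 − 820 = 610 Ω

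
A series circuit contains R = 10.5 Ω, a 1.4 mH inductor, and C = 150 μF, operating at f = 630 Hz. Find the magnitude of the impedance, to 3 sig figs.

11.2 Ω

ω = 2πf = 3958 rad/s
X_L = ωL = 5.54 Ω
X_C = 1/(ωC) = 1.68 Ω
Net reactance X = X_L − X_C = 3.86 Ω
Z = 10.5 + j3.86 Ω
|Z| = √(10.5² + 3.86²) = 11.2 Ω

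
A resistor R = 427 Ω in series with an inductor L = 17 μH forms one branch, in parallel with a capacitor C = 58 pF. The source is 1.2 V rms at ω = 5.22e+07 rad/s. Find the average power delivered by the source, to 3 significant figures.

X_L = ωL = 887 Ω
X_C = 1/(ωC) = 330 Ω
Branch 1 (R+jX_L): Z₁ = 427 + j887 Ω, |Z₁| = 985 Ω
Branch 2 (−jX_C): Z₂ = −j330 Ω
Parallel: Z = Z₁Z₂/(Z₁+Z₂), |Z| = 463 Ω, ∠Z = -78.2°
I = V/|Z| = 2.59 mA
P = VI cos φ = 1.2 × 0.00259 × cos(-78.2°) = 634 μW

634 μW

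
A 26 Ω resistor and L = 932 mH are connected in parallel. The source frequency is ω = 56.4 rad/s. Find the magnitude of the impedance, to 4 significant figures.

X_L = ωL = 52.56 Ω
Parallel: admittances add. Y = 1/R + 1/(jωL)
Y = (0.03846 − j0.01902) S
|Y| = 0.04291 S → |Z| = 1/|Y| = 23.30 Ω, ∠Z = −∠Y = 26.32°

23.30 Ω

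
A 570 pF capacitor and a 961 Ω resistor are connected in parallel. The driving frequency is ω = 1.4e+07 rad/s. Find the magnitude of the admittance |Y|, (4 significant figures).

X_C = 1/(ωC) = 125.3 Ω
Parallel: admittances add. Y = 1/R + jωC
Y = (0.001041 + j0.007980) S
|Y| = 0.008048 S → |Z| = 1/|Y| = 124.3 Ω, ∠Z = −∠Y = -82.57°

8.048 mS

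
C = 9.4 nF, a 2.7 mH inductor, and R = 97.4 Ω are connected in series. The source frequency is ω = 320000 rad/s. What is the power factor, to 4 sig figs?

X_L = ωL = 864.0 Ω
X_C = 1/(ωC) = 332.4 Ω
Net reactance X = X_L − X_C = 531.6 Ω
Z = 97.40 + j531.6 Ω
|Z| = √(97.40² + 531.6²) = 540.4 Ω
∠Z = arctan(531.6/97.40) = 79.62°
cos φ = cos(79.62°) = 0.1802

0.1802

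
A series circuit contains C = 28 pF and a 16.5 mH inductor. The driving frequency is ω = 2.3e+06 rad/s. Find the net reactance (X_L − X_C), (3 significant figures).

22400 Ω

X_L = ωL = 38000 Ω
X_C = 1/(ωC) = 15500 Ω
X = 38000 − 15500 = 22400 Ω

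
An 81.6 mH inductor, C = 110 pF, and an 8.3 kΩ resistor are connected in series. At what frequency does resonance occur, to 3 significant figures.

ω₀ = 1/√(LC) = 1/√(0.0816 × 1.1e-10) = 333800 rad/s
f₀ = ω₀/(2π) = 53.1 kHz

53.1 kHz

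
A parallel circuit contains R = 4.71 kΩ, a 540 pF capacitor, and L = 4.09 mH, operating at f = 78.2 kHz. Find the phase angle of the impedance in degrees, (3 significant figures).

ω = 2πf = 491300 rad/s
X_L = ωL = 2010 Ω
X_C = 1/(ωC) = 3770 Ω
Parallel: admittances add. Y = 1/R + 1/(jωL) + jωC
Y = (0.000212 − j0.000232) S
|Y| = 0.000315 S → |Z| = 1/|Y| = 3180 Ω, ∠Z = −∠Y = 47.6°

47.6°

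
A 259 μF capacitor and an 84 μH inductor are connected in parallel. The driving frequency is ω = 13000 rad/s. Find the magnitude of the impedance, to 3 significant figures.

0.408 Ω

X_L = ωL = 1.09 Ω
X_C = 1/(ωC) = 0.297 Ω
Parallel: admittances add. Y = 1/(jωL) + jωC
Y = (0 + j2.45) S
|Y| = 2.45 S → |Z| = 1/|Y| = 0.408 Ω, ∠Z = −∠Y = -90.0°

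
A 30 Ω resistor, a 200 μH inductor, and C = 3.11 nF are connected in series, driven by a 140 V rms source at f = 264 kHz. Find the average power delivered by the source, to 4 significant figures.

29.52 W

ω = 2πf = 1.659e+06 rad/s
X_L = ωL = 331.8 Ω
X_C = 1/(ωC) = 193.8 Ω
Net reactance X = X_L − X_C = 137.9 Ω
Z = 30.00 + j137.9 Ω
|Z| = √(30.00² + 137.9²) = 141.1 Ω
∠Z = arctan(137.9/30.00) = 77.73°
I = V/|Z| = 992.0 mA
P = VI cos φ = 140 × 0.9920 × cos(77.73°) = 29.52 W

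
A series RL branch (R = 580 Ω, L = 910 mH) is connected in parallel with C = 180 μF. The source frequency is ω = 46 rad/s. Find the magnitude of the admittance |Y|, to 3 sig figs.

X_L = ωL = 41.9 Ω
X_C = 1/(ωC) = 121 Ω
Branch 1 (R+jX_L): Z₁ = 580 + j41.9 Ω, |Z₁| = 582 Ω
Branch 2 (−jX_C): Z₂ = −j121 Ω
Parallel: Z = Z₁Z₂/(Z₁+Z₂), |Z| = 120 Ω, ∠Z = -78.1°
|Y| = 1/|Z| = 8.33 mS

8.33 mS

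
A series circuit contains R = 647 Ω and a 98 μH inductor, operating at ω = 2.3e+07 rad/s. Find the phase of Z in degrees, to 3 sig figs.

X_L = ωL = 2250 Ω
Z = 647 + j2250 Ω
|Z| = √(647² + 2250²) = 2350 Ω
∠Z = arctan(2250/647) = 74.0°

74.0°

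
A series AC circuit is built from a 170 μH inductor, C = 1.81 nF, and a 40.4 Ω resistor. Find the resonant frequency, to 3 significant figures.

287 kHz

ω₀ = 1/√(LC) = 1/√(0.00017 × 1.81e-09) = 1.803e+06 rad/s
f₀ = ω₀/(2π) = 287 kHz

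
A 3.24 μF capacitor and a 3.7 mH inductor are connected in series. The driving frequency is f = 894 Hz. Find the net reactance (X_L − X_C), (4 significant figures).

-34.16 Ω

ω = 2πf = 5617 rad/s
X_L = ωL = 20.78 Ω
X_C = 1/(ωC) = 54.95 Ω
X = 20.78 − 54.95 = -34.16 Ω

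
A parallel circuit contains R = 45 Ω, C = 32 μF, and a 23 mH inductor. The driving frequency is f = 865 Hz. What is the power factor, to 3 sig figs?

0.133

ω = 2πf = 5435 rad/s
X_L = ωL = 125 Ω
X_C = 1/(ωC) = 5.75 Ω
Parallel: admittances add. Y = 1/R + 1/(jωL) + jωC
Y = (0.0222 + j0.166) S
|Y| = 0.167 S → |Z| = 1/|Y| = 5.97 Ω, ∠Z = −∠Y = -82.4°
cos φ = cos(-82.4°) = 0.133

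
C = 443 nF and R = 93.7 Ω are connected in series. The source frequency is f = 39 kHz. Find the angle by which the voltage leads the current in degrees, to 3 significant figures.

-5.61°

ω = 2πf = 245000 rad/s
X_C = 1/(ωC) = 9.21 Ω
Z = 93.7 − j9.21 Ω
|Z| = √(93.7² + 9.21²) = 94.2 Ω
∠Z = arctan(-9.21/93.7) = -5.61°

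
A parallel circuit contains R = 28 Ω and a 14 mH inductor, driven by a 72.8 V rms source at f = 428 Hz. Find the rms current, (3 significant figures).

ω = 2πf = 2689 rad/s
X_L = ωL = 37.6 Ω
Parallel: admittances add. Y = 1/R + 1/(jωL)
Y = (0.0357 − j0.0266) S
|Y| = 0.0445 S → |Z| = 1/|Y| = 22.5 Ω, ∠Z = −∠Y = 36.6°
I = V/|Z| = 72.8/22.5 = 3.24 A

3.24 A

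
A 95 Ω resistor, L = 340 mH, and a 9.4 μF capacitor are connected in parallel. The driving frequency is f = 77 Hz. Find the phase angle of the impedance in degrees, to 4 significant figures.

ω = 2πf = 483.8 rad/s
X_L = ωL = 164.5 Ω
X_C = 1/(ωC) = 219.9 Ω
Parallel: admittances add. Y = 1/R + 1/(jωL) + jωC
Y = (0.01053 − j0.001531) S
|Y| = 0.01064 S → |Z| = 1/|Y| = 94.01 Ω, ∠Z = −∠Y = 8.278°

8.278°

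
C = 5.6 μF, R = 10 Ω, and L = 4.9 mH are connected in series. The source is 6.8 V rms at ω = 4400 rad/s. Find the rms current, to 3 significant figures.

316 mA

X_L = ωL = 21.6 Ω
X_C = 1/(ωC) = 40.6 Ω
Net reactance X = X_L − X_C = -19.0 Ω
Z = 10.0 − j19.0 Ω
|Z| = √(10.0² + 19.0²) = 21.5 Ω
I = V/|Z| = 6.8/21.5 = 316 mA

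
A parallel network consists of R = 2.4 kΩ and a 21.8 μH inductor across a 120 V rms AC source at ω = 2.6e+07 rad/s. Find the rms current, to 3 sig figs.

X_L = ωL = 567 Ω
Parallel: admittances add. Y = 1/R + 1/(jωL)
Y = (0.000417 − j0.00176) S
|Y| = 0.00181 S → |Z| = 1/|Y| = 552 Ω, ∠Z = −∠Y = 76.7°
I = V/|Z| = 120/552 = 218 mA

218 mA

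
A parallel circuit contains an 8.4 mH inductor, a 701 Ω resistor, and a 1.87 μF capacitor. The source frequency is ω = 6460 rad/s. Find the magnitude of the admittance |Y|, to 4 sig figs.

6.507 mS

X_L = ωL = 54.26 Ω
X_C = 1/(ωC) = 82.78 Ω
Parallel: admittances add. Y = 1/R + 1/(jωL) + jωC
Y = (0.001427 − j0.006348) S
|Y| = 0.006507 S → |Z| = 1/|Y| = 153.7 Ω, ∠Z = −∠Y = 77.34°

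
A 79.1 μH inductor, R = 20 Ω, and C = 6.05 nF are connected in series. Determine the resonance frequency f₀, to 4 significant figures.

ω₀ = 1/√(LC) = 1/√(7.91e-05 × 6.05e-09) = 1.446e+06 rad/s
f₀ = ω₀/(2π) = 230.1 kHz

230.1 kHz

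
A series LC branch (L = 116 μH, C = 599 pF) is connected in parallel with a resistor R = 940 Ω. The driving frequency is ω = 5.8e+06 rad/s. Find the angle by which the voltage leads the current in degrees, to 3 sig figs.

X_L = ωL = 673 Ω
X_C = 1/(ωC) = 288 Ω
Branch 1: Z₁ = R = 940 Ω
Branch 2 (series LC): Z₂ = j(X_L − X_C) = j385 Ω
Parallel: Z = Z₁Z₂/(Z₁+Z₂), |Z| = 356 Ω, ∠Z = 67.7°

67.7°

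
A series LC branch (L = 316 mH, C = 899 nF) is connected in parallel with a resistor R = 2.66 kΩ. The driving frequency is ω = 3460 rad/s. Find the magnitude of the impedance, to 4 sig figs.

X_L = ωL = 1093 Ω
X_C = 1/(ωC) = 321.5 Ω
Branch 1: Z₁ = R = 2660 Ω
Branch 2 (series LC): Z₂ = j(X_L − X_C) = j771.9 Ω
Parallel: Z = Z₁Z₂/(Z₁+Z₂), |Z| = 741.3 Ω, ∠Z = 73.82°

741.3 Ω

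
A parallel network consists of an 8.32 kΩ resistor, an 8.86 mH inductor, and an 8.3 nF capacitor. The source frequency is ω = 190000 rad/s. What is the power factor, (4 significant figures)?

X_L = ωL = 1683 Ω
X_C = 1/(ωC) = 634.1 Ω
Parallel: admittances add. Y = 1/R + 1/(jωL) + jωC
Y = (0.0001202 + j0.0009830) S
|Y| = 0.0009903 S → |Z| = 1/|Y| = 1010 Ω, ∠Z = −∠Y = -83.03°
cos φ = cos(-83.03°) = 0.1214

0.1214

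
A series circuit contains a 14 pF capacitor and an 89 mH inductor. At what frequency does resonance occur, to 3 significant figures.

ω₀ = 1/√(LC) = 1/√(0.089 × 1.4e-11) = 895900 rad/s
f₀ = ω₀/(2π) = 143 kHz

143 kHz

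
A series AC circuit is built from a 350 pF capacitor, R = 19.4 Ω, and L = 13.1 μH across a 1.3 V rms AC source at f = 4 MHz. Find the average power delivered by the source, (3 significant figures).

ω = 2πf = 2.513e+07 rad/s
X_L = ωL = 329 Ω
X_C = 1/(ωC) = 114 Ω
Net reactance X = X_L − X_C = 216 Ω
Z = 19.4 + j216 Ω
|Z| = √(19.4² + 216²) = 216 Ω
∠Z = arctan(216/19.4) = 84.9°
I = V/|Z| = 6.01 mA
P = VI cos φ = 1.3 × 0.00601 × cos(84.9°) = 700 μW

700 μW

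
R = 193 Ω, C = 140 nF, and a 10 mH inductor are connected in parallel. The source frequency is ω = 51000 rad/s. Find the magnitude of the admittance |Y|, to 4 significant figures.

X_L = ωL = 510.0 Ω
X_C = 1/(ωC) = 140.1 Ω
Parallel: admittances add. Y = 1/R + 1/(jωL) + jωC
Y = (0.005181 + j0.005179) S
|Y| = 0.007326 S → |Z| = 1/|Y| = 136.5 Ω, ∠Z = −∠Y = -44.99°

7.326 mS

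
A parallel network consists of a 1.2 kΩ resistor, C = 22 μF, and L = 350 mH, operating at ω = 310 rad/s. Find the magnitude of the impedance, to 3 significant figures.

394 Ω

X_L = ωL = 108 Ω
X_C = 1/(ωC) = 147 Ω
Parallel: admittances add. Y = 1/R + 1/(jωL) + jωC
Y = (0.000833 − j0.00240) S
|Y| = 0.00254 S → |Z| = 1/|Y| = 394 Ω, ∠Z = −∠Y = 70.8°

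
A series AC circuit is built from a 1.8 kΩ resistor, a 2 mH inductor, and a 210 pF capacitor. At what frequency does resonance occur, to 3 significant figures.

246 kHz

ω₀ = 1/√(LC) = 1/√(0.002 × 2.1e-10) = 1.543e+06 rad/s
f₀ = ω₀/(2π) = 246 kHz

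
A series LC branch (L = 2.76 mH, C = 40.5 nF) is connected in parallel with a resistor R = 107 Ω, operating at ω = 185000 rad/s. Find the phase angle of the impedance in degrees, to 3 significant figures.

15.8°

X_L = ωL = 511 Ω
X_C = 1/(ωC) = 133 Ω
Branch 1: Z₁ = R = 107 Ω
Branch 2 (series LC): Z₂ = j(X_L − X_C) = j377 Ω
Parallel: Z = Z₁Z₂/(Z₁+Z₂), |Z| = 103 Ω, ∠Z = 15.8°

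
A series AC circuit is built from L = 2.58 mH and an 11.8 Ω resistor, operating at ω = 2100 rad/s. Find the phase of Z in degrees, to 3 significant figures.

X_L = ωL = 5.42 Ω
Z = 11.8 + j5.42 Ω
|Z| = √(11.8² + 5.42²) = 13.0 Ω
∠Z = arctan(5.42/11.8) = 24.7°

24.7°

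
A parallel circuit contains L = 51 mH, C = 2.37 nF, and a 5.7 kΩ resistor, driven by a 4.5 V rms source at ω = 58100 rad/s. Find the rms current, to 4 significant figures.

X_L = ωL = 2963 Ω
X_C = 1/(ωC) = 7262 Ω
Parallel: admittances add. Y = 1/R + 1/(jωL) + jωC
Y = (0.0001754 − j0.0001998) S
|Y| = 0.0002659 S → |Z| = 1/|Y| = 3761 Ω, ∠Z = −∠Y = 48.71°
I = V/|Z| = 4.5/3761 = 1.196 mA

1.196 mA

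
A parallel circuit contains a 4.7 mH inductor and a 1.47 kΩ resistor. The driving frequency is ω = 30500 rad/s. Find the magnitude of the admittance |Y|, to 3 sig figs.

7.01 mS

X_L = ωL = 143 Ω
Parallel: admittances add. Y = 1/R + 1/(jωL)
Y = (0.000680 − j0.00698) S
|Y| = 0.00701 S → |Z| = 1/|Y| = 143 Ω, ∠Z = −∠Y = 84.4°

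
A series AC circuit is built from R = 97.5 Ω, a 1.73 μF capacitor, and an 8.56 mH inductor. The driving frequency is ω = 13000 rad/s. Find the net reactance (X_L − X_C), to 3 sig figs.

X_L = ωL = 111 Ω
X_C = 1/(ωC) = 44.5 Ω
X = 111 − 44.5 = 66.8 Ω

66.8 Ω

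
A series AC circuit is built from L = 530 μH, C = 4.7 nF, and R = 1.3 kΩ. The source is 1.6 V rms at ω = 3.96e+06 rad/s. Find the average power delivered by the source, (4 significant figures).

X_L = ωL = 2099 Ω
X_C = 1/(ωC) = 53.73 Ω
Net reactance X = X_L − X_C = 2045 Ω
Z = 1300 + j2045 Ω
|Z| = √(1300² + 2045²) = 2423 Ω
∠Z = arctan(2045/1300) = 57.56°
I = V/|Z| = 660.3 μA
P = VI cos φ = 1.6 × 0.0006603 × cos(57.56°) = 566.7 μW

566.7 μW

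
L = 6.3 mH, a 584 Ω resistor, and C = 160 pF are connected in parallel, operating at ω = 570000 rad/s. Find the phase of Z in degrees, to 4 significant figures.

6.242°

X_L = ωL = 3591 Ω
X_C = 1/(ωC) = 10960 Ω
Parallel: admittances add. Y = 1/R + 1/(jωL) + jωC
Y = (0.001712 − j0.0001873) S
|Y| = 0.001723 S → |Z| = 1/|Y| = 580.5 Ω, ∠Z = −∠Y = 6.242°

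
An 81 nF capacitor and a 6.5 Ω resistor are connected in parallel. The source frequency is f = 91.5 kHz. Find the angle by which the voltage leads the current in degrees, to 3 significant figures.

-16.8°

ω = 2πf = 574900 rad/s
X_C = 1/(ωC) = 21.5 Ω
Parallel: admittances add. Y = 1/R + jωC
Y = (0.154 + j0.0466) S
|Y| = 0.161 S → |Z| = 1/|Y| = 6.22 Ω, ∠Z = −∠Y = -16.8°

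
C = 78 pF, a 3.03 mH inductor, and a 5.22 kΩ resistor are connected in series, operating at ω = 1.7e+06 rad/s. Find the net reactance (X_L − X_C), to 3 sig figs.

X_L = ωL = 5150 Ω
X_C = 1/(ωC) = 7540 Ω
X = 5150 − 7540 = -2390 Ω

-2390 Ω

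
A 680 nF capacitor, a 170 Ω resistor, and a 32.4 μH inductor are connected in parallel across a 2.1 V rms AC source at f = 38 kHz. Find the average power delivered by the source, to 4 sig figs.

25.94 mW

ω = 2πf = 238800 rad/s
X_L = ωL = 7.736 Ω
X_C = 1/(ωC) = 6.159 Ω
Parallel: admittances add. Y = 1/R + 1/(jωL) + jωC
Y = (0.005882 + j0.03309) S
|Y| = 0.03361 S → |Z| = 1/|Y| = 29.75 Ω, ∠Z = −∠Y = -79.92°
I = V/|Z| = 70.58 mA
P = VI cos φ = 2.1 × 0.07058 × cos(-79.92°) = 25.94 mW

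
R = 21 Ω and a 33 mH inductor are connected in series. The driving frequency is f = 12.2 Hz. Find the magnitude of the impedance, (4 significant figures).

21.15 Ω

ω = 2πf = 76.65 rad/s
X_L = ωL = 2.530 Ω
Z = 21.00 + j2.530 Ω
|Z| = √(21.00² + 2.530²) = 21.15 Ω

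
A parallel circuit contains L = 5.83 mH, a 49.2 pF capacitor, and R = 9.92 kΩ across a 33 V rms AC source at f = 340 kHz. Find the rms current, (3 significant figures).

3.43 mA

ω = 2πf = 2.136e+06 rad/s
X_L = ωL = 12500 Ω
X_C = 1/(ωC) = 9510 Ω
Parallel: admittances add. Y = 1/R + 1/(jωL) + jωC
Y = (0.000101 + j2.48e-05) S
|Y| = 0.000104 S → |Z| = 1/|Y| = 9630 Ω, ∠Z = −∠Y = -13.8°
I = V/|Z| = 33/9630 = 3.43 mA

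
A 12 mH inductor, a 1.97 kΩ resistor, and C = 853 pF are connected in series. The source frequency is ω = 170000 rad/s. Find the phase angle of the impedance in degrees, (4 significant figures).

X_L = ωL = 2040 Ω
X_C = 1/(ωC) = 6896 Ω
Net reactance X = X_L − X_C = -4856 Ω
Z = 1970 − j4856 Ω
|Z| = √(1970² + 4856²) = 5240 Ω
∠Z = arctan(-4856/1970) = -67.92°

-67.92°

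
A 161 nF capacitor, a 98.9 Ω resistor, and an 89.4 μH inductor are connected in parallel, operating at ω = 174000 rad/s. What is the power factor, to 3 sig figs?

0.269

X_L = ωL = 15.6 Ω
X_C = 1/(ωC) = 35.7 Ω
Parallel: admittances add. Y = 1/R + 1/(jωL) + jωC
Y = (0.0101 − j0.0363) S
|Y| = 0.0377 S → |Z| = 1/|Y| = 26.6 Ω, ∠Z = −∠Y = 74.4°
cos φ = cos(74.4°) = 0.269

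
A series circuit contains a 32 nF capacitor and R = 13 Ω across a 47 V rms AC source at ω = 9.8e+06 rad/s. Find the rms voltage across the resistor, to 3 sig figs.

X_C = 1/(ωC) = 3.19 Ω
Z = 13.0 − j3.19 Ω
|Z| = √(13.0² + 3.19²) = 13.4 Ω
I = V/|Z| = 3.51 A
V_R = I·|Z_R| = 3.51 × 13.0 = 45.6 V

45.6 V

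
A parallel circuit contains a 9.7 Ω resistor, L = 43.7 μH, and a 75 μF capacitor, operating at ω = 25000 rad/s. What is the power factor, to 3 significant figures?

X_L = ωL = 1.09 Ω
X_C = 1/(ωC) = 0.533 Ω
Parallel: admittances add. Y = 1/R + 1/(jωL) + jωC
Y = (0.103 + j0.960) S
|Y| = 0.965 S → |Z| = 1/|Y| = 1.04 Ω, ∠Z = −∠Y = -83.9°
cos φ = cos(-83.9°) = 0.107

0.107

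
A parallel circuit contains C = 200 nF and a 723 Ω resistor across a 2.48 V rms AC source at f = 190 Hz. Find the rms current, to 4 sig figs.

ω = 2πf = 1194 rad/s
X_C = 1/(ωC) = 4188 Ω
Parallel: admittances add. Y = 1/R + jωC
Y = (0.001383 + j0.0002388) S
|Y| = 0.001404 S → |Z| = 1/|Y| = 712.5 Ω, ∠Z = −∠Y = -9.794°
I = V/|Z| = 2.48/712.5 = 3.481 mA

3.481 mA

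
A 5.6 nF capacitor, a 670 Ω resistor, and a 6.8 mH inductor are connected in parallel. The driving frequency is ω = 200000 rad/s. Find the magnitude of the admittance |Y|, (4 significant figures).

X_L = ωL = 1360 Ω
X_C = 1/(ωC) = 892.9 Ω
Parallel: admittances add. Y = 1/R + 1/(jωL) + jωC
Y = (0.001493 + j0.0003847) S
|Y| = 0.001541 S → |Z| = 1/|Y| = 648.8 Ω, ∠Z = −∠Y = -14.45°

1.541 mS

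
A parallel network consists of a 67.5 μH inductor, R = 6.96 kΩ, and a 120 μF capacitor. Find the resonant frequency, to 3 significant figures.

1.77 kHz

ω₀ = 1/√(LC) = 1/√(6.75e-05 × 0.00012) = 11110 rad/s
f₀ = ω₀/(2π) = 1.77 kHz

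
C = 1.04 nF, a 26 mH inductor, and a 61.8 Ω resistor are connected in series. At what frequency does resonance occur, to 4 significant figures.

ω₀ = 1/√(LC) = 1/√(0.026 × 1.04e-09) = 192300 rad/s
f₀ = ω₀/(2π) = 30.61 kHz

30.61 kHz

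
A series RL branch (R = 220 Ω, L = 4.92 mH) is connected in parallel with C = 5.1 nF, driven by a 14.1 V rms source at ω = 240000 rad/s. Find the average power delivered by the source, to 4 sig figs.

30.32 mW

X_L = ωL = 1181 Ω
X_C = 1/(ωC) = 817.0 Ω
Branch 1 (R+jX_L): Z₁ = 220.0 + j1181 Ω, |Z₁| = 1201 Ω
Branch 2 (−jX_C): Z₂ = −j817.0 Ω
Parallel: Z = Z₁Z₂/(Z₁+Z₂), |Z| = 2308 Ω, ∠Z = -69.39°
I = V/|Z| = 6.109 mA
P = VI cos φ = 14.1 × 0.006109 × cos(-69.39°) = 30.32 mW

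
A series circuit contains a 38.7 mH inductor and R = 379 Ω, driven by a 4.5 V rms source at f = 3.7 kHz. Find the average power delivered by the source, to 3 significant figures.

ω = 2πf = 23250 rad/s
X_L = ωL = 900 Ω
Z = 379 + j900 Ω
|Z| = √(379² + 900²) = 976 Ω
∠Z = arctan(900/379) = 67.2°
I = V/|Z| = 4.61 mA
P = VI cos φ = 4.5 × 0.00461 × cos(67.2°) = 8.05 mW

8.05 mW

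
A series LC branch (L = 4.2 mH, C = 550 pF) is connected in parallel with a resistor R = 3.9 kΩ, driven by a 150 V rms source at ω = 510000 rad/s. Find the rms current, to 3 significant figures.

112 mA

X_L = ωL = 2140 Ω
X_C = 1/(ωC) = 3570 Ω
Branch 1: Z₁ = R = 3900 Ω
Branch 2 (series LC): Z₂ = j(X_L − X_C) = −j1420 Ω
Parallel: Z = Z₁Z₂/(Z₁+Z₂), |Z| = 1340 Ω, ∠Z = -70.0°
I = V/|Z| = 150/1340 = 112 mA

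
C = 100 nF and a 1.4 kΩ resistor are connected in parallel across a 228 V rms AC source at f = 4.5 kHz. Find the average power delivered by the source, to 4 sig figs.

ω = 2πf = 28270 rad/s
X_C = 1/(ωC) = 353.7 Ω
Parallel: admittances add. Y = 1/R + jωC
Y = (0.0007143 + j0.002827) S
|Y| = 0.002916 S → |Z| = 1/|Y| = 342.9 Ω, ∠Z = −∠Y = -75.82°
I = V/|Z| = 664.9 mA
P = VI cos φ = 228 × 0.6649 × cos(-75.82°) = 37.13 W

37.13 W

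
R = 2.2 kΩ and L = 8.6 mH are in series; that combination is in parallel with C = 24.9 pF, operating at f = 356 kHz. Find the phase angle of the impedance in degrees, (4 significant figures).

-36.76°

ω = 2πf = 2.237e+06 rad/s
X_L = ωL = 19240 Ω
X_C = 1/(ωC) = 17950 Ω
Branch 1 (R+jX_L): Z₁ = 2200 + j19240 Ω, |Z₁| = 19360 Ω
Branch 2 (−jX_C): Z₂ = −j17950 Ω
Parallel: Z = Z₁Z₂/(Z₁+Z₂), |Z| = 136500 Ω, ∠Z = -36.76°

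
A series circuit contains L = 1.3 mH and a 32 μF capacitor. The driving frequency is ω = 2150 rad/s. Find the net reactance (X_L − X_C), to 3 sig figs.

-11.7 Ω

X_L = ωL = 2.79 Ω
X_C = 1/(ωC) = 14.5 Ω
X = 2.79 − 14.5 = -11.7 Ω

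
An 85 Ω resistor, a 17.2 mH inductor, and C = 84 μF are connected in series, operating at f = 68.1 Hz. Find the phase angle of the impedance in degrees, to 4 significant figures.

-13.54°

ω = 2πf = 427.9 rad/s
X_L = ωL = 7.360 Ω
X_C = 1/(ωC) = 27.82 Ω
Net reactance X = X_L − X_C = -20.46 Ω
Z = 85.00 − j20.46 Ω
|Z| = √(85.00² + 20.46²) = 87.43 Ω
∠Z = arctan(-20.46/85.00) = -13.54°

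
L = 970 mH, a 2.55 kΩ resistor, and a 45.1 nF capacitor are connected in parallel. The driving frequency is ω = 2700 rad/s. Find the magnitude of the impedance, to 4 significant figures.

X_L = ωL = 2619 Ω
X_C = 1/(ωC) = 8212 Ω
Parallel: admittances add. Y = 1/R + 1/(jωL) + jωC
Y = (0.0003922 − j0.0002601) S
|Y| = 0.0004705 S → |Z| = 1/|Y| = 2125 Ω, ∠Z = −∠Y = 33.55°

2125 Ω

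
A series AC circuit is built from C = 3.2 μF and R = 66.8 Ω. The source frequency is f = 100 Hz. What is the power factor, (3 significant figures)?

0.133

ω = 2πf = 628.3 rad/s
X_C = 1/(ωC) = 497 Ω
Z = 66.8 − j497 Ω
|Z| = √(66.8² + 497²) = 502 Ω
∠Z = arctan(-497/66.8) = -82.4°
cos φ = cos(-82.4°) = 0.133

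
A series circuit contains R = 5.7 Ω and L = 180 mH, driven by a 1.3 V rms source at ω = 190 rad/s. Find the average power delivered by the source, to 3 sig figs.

X_L = ωL = 34.2 Ω
Z = 5.70 + j34.2 Ω
|Z| = √(5.70² + 34.2²) = 34.7 Ω
∠Z = arctan(34.2/5.70) = 80.5°
I = V/|Z| = 37.5 mA
P = VI cos φ = 1.3 × 0.0375 × cos(80.5°) = 8.01 mW

8.01 mW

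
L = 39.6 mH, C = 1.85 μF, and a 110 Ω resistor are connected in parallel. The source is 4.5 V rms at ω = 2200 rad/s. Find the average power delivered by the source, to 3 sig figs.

184 mW

X_L = ωL = 87.1 Ω
X_C = 1/(ωC) = 246 Ω
Parallel: admittances add. Y = 1/R + 1/(jωL) + jωC
Y = (0.00909 − j0.00741) S
|Y| = 0.0117 S → |Z| = 1/|Y| = 85.3 Ω, ∠Z = −∠Y = 39.2°
I = V/|Z| = 52.8 mA
P = VI cos φ = 4.5 × 0.0528 × cos(39.2°) = 184 mW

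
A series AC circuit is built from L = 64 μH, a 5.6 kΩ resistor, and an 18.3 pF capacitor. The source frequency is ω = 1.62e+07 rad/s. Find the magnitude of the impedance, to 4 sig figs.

X_L = ωL = 1037 Ω
X_C = 1/(ωC) = 3373 Ω
Net reactance X = X_L − X_C = -2336 Ω
Z = 5600 − j2336 Ω
|Z| = √(5600² + 2336²) = 6068 Ω

6068 Ω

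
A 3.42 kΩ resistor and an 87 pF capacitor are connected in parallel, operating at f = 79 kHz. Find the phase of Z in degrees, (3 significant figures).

-8.40°

ω = 2πf = 496400 rad/s
X_C = 1/(ωC) = 23200 Ω
Parallel: admittances add. Y = 1/R + jωC
Y = (0.000292 + j4.32e-05) S
|Y| = 0.000296 S → |Z| = 1/|Y| = 3380 Ω, ∠Z = −∠Y = -8.40°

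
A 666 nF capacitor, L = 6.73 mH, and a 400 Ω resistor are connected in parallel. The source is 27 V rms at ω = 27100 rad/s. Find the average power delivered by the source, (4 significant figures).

1.822 W

X_L = ωL = 182.4 Ω
X_C = 1/(ωC) = 55.41 Ω
Parallel: admittances add. Y = 1/R + 1/(jωL) + jωC
Y = (0.002500 + j0.01257) S
|Y| = 0.01281 S → |Z| = 1/|Y| = 78.05 Ω, ∠Z = −∠Y = -78.75°
I = V/|Z| = 345.9 mA
P = VI cos φ = 27 × 0.3459 × cos(-78.75°) = 1.822 W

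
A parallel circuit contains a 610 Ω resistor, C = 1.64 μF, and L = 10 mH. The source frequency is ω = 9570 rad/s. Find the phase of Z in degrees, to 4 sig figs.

X_L = ωL = 95.70 Ω
X_C = 1/(ωC) = 63.72 Ω
Parallel: admittances add. Y = 1/R + 1/(jωL) + jωC
Y = (0.001639 + j0.005245) S
|Y| = 0.005496 S → |Z| = 1/|Y| = 182.0 Ω, ∠Z = −∠Y = -72.64°

-72.64°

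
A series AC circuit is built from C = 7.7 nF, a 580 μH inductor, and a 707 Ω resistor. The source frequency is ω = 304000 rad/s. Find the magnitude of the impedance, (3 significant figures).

X_L = ωL = 176 Ω
X_C = 1/(ωC) = 427 Ω
Net reactance X = X_L − X_C = -251 Ω
Z = 707 − j251 Ω
|Z| = √(707² + 251²) = 750 Ω

750 Ω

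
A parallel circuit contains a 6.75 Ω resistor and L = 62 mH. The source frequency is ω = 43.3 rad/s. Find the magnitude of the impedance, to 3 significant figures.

X_L = ωL = 2.68 Ω
Parallel: admittances add. Y = 1/R + 1/(jωL)
Y = (0.148 − j0.372) S
|Y| = 0.401 S → |Z| = 1/|Y| = 2.49 Ω, ∠Z = −∠Y = 68.3°

2.49 Ω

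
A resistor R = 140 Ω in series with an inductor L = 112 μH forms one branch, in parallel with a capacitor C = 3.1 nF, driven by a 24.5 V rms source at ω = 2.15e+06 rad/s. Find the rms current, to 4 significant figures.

X_L = ωL = 240.8 Ω
X_C = 1/(ωC) = 150.0 Ω
Branch 1 (R+jX_L): Z₁ = 140.0 + j240.8 Ω, |Z₁| = 278.5 Ω
Branch 2 (−jX_C): Z₂ = −j150.0 Ω
Parallel: Z = Z₁Z₂/(Z₁+Z₂), |Z| = 250.5 Ω, ∠Z = -63.13°
I = V/|Z| = 24.5/250.5 = 97.81 mA

97.81 mA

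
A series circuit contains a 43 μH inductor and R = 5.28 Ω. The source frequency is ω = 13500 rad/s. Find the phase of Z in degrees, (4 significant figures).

6.274°

X_L = ωL = 0.5805 Ω
Z = 5.280 + j0.5805 Ω
|Z| = √(5.280² + 0.5805²) = 5.312 Ω
∠Z = arctan(0.5805/5.280) = 6.274°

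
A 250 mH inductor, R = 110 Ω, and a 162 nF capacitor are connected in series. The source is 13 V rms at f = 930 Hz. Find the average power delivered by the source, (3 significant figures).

106 mW

ω = 2πf = 5843 rad/s
X_L = ωL = 1460 Ω
X_C = 1/(ωC) = 1060 Ω
Net reactance X = X_L − X_C = 404 Ω
Z = 110 + j404 Ω
|Z| = √(110² + 404²) = 419 Ω
∠Z = arctan(404/110) = 74.8°
I = V/|Z| = 31.0 mA
P = VI cos φ = 13 × 0.0310 × cos(74.8°) = 106 mW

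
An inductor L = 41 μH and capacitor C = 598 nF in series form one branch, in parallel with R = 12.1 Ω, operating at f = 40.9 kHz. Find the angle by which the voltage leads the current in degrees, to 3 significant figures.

ω = 2πf = 257000 rad/s
X_L = ωL = 10.5 Ω
X_C = 1/(ωC) = 6.51 Ω
Branch 1: Z₁ = R = 12.1 Ω
Branch 2 (series LC): Z₂ = j(X_L − X_C) = j4.03 Ω
Parallel: Z = Z₁Z₂/(Z₁+Z₂), |Z| = 3.82 Ω, ∠Z = 71.6°

71.6°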